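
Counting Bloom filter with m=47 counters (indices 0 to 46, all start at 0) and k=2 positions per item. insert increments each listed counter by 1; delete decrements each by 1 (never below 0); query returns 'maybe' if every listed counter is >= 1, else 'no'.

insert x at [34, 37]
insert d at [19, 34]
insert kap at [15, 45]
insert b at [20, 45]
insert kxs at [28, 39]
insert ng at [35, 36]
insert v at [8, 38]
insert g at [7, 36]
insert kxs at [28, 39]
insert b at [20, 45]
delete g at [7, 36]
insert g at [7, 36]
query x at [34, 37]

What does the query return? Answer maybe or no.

Step 1: insert x at [34, 37] -> counters=[0,0,0,0,0,0,0,0,0,0,0,0,0,0,0,0,0,0,0,0,0,0,0,0,0,0,0,0,0,0,0,0,0,0,1,0,0,1,0,0,0,0,0,0,0,0,0]
Step 2: insert d at [19, 34] -> counters=[0,0,0,0,0,0,0,0,0,0,0,0,0,0,0,0,0,0,0,1,0,0,0,0,0,0,0,0,0,0,0,0,0,0,2,0,0,1,0,0,0,0,0,0,0,0,0]
Step 3: insert kap at [15, 45] -> counters=[0,0,0,0,0,0,0,0,0,0,0,0,0,0,0,1,0,0,0,1,0,0,0,0,0,0,0,0,0,0,0,0,0,0,2,0,0,1,0,0,0,0,0,0,0,1,0]
Step 4: insert b at [20, 45] -> counters=[0,0,0,0,0,0,0,0,0,0,0,0,0,0,0,1,0,0,0,1,1,0,0,0,0,0,0,0,0,0,0,0,0,0,2,0,0,1,0,0,0,0,0,0,0,2,0]
Step 5: insert kxs at [28, 39] -> counters=[0,0,0,0,0,0,0,0,0,0,0,0,0,0,0,1,0,0,0,1,1,0,0,0,0,0,0,0,1,0,0,0,0,0,2,0,0,1,0,1,0,0,0,0,0,2,0]
Step 6: insert ng at [35, 36] -> counters=[0,0,0,0,0,0,0,0,0,0,0,0,0,0,0,1,0,0,0,1,1,0,0,0,0,0,0,0,1,0,0,0,0,0,2,1,1,1,0,1,0,0,0,0,0,2,0]
Step 7: insert v at [8, 38] -> counters=[0,0,0,0,0,0,0,0,1,0,0,0,0,0,0,1,0,0,0,1,1,0,0,0,0,0,0,0,1,0,0,0,0,0,2,1,1,1,1,1,0,0,0,0,0,2,0]
Step 8: insert g at [7, 36] -> counters=[0,0,0,0,0,0,0,1,1,0,0,0,0,0,0,1,0,0,0,1,1,0,0,0,0,0,0,0,1,0,0,0,0,0,2,1,2,1,1,1,0,0,0,0,0,2,0]
Step 9: insert kxs at [28, 39] -> counters=[0,0,0,0,0,0,0,1,1,0,0,0,0,0,0,1,0,0,0,1,1,0,0,0,0,0,0,0,2,0,0,0,0,0,2,1,2,1,1,2,0,0,0,0,0,2,0]
Step 10: insert b at [20, 45] -> counters=[0,0,0,0,0,0,0,1,1,0,0,0,0,0,0,1,0,0,0,1,2,0,0,0,0,0,0,0,2,0,0,0,0,0,2,1,2,1,1,2,0,0,0,0,0,3,0]
Step 11: delete g at [7, 36] -> counters=[0,0,0,0,0,0,0,0,1,0,0,0,0,0,0,1,0,0,0,1,2,0,0,0,0,0,0,0,2,0,0,0,0,0,2,1,1,1,1,2,0,0,0,0,0,3,0]
Step 12: insert g at [7, 36] -> counters=[0,0,0,0,0,0,0,1,1,0,0,0,0,0,0,1,0,0,0,1,2,0,0,0,0,0,0,0,2,0,0,0,0,0,2,1,2,1,1,2,0,0,0,0,0,3,0]
Query x: check counters[34]=2 counters[37]=1 -> maybe

Answer: maybe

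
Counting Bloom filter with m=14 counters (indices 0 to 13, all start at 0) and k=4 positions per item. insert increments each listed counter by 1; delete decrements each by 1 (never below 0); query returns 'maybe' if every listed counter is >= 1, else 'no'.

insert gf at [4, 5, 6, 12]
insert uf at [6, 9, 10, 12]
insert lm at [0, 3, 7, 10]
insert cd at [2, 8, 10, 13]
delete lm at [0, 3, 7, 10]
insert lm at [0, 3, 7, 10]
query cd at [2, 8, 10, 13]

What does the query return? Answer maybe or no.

Answer: maybe

Derivation:
Step 1: insert gf at [4, 5, 6, 12] -> counters=[0,0,0,0,1,1,1,0,0,0,0,0,1,0]
Step 2: insert uf at [6, 9, 10, 12] -> counters=[0,0,0,0,1,1,2,0,0,1,1,0,2,0]
Step 3: insert lm at [0, 3, 7, 10] -> counters=[1,0,0,1,1,1,2,1,0,1,2,0,2,0]
Step 4: insert cd at [2, 8, 10, 13] -> counters=[1,0,1,1,1,1,2,1,1,1,3,0,2,1]
Step 5: delete lm at [0, 3, 7, 10] -> counters=[0,0,1,0,1,1,2,0,1,1,2,0,2,1]
Step 6: insert lm at [0, 3, 7, 10] -> counters=[1,0,1,1,1,1,2,1,1,1,3,0,2,1]
Query cd: check counters[2]=1 counters[8]=1 counters[10]=3 counters[13]=1 -> maybe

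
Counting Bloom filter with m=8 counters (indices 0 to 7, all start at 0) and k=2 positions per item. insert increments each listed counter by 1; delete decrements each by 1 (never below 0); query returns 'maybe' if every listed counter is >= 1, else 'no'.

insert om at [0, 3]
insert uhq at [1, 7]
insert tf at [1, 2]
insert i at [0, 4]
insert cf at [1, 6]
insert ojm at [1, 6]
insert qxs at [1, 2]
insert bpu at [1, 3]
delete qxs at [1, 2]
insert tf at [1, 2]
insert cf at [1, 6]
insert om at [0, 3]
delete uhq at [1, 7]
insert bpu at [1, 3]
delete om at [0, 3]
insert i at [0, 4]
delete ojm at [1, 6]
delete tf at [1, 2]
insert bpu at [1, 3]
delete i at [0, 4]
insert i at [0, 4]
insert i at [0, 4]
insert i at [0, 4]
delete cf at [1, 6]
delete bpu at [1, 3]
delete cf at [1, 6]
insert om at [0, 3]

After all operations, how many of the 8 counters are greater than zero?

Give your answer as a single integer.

Answer: 5

Derivation:
Step 1: insert om at [0, 3] -> counters=[1,0,0,1,0,0,0,0]
Step 2: insert uhq at [1, 7] -> counters=[1,1,0,1,0,0,0,1]
Step 3: insert tf at [1, 2] -> counters=[1,2,1,1,0,0,0,1]
Step 4: insert i at [0, 4] -> counters=[2,2,1,1,1,0,0,1]
Step 5: insert cf at [1, 6] -> counters=[2,3,1,1,1,0,1,1]
Step 6: insert ojm at [1, 6] -> counters=[2,4,1,1,1,0,2,1]
Step 7: insert qxs at [1, 2] -> counters=[2,5,2,1,1,0,2,1]
Step 8: insert bpu at [1, 3] -> counters=[2,6,2,2,1,0,2,1]
Step 9: delete qxs at [1, 2] -> counters=[2,5,1,2,1,0,2,1]
Step 10: insert tf at [1, 2] -> counters=[2,6,2,2,1,0,2,1]
Step 11: insert cf at [1, 6] -> counters=[2,7,2,2,1,0,3,1]
Step 12: insert om at [0, 3] -> counters=[3,7,2,3,1,0,3,1]
Step 13: delete uhq at [1, 7] -> counters=[3,6,2,3,1,0,3,0]
Step 14: insert bpu at [1, 3] -> counters=[3,7,2,4,1,0,3,0]
Step 15: delete om at [0, 3] -> counters=[2,7,2,3,1,0,3,0]
Step 16: insert i at [0, 4] -> counters=[3,7,2,3,2,0,3,0]
Step 17: delete ojm at [1, 6] -> counters=[3,6,2,3,2,0,2,0]
Step 18: delete tf at [1, 2] -> counters=[3,5,1,3,2,0,2,0]
Step 19: insert bpu at [1, 3] -> counters=[3,6,1,4,2,0,2,0]
Step 20: delete i at [0, 4] -> counters=[2,6,1,4,1,0,2,0]
Step 21: insert i at [0, 4] -> counters=[3,6,1,4,2,0,2,0]
Step 22: insert i at [0, 4] -> counters=[4,6,1,4,3,0,2,0]
Step 23: insert i at [0, 4] -> counters=[5,6,1,4,4,0,2,0]
Step 24: delete cf at [1, 6] -> counters=[5,5,1,4,4,0,1,0]
Step 25: delete bpu at [1, 3] -> counters=[5,4,1,3,4,0,1,0]
Step 26: delete cf at [1, 6] -> counters=[5,3,1,3,4,0,0,0]
Step 27: insert om at [0, 3] -> counters=[6,3,1,4,4,0,0,0]
Final counters=[6,3,1,4,4,0,0,0] -> 5 nonzero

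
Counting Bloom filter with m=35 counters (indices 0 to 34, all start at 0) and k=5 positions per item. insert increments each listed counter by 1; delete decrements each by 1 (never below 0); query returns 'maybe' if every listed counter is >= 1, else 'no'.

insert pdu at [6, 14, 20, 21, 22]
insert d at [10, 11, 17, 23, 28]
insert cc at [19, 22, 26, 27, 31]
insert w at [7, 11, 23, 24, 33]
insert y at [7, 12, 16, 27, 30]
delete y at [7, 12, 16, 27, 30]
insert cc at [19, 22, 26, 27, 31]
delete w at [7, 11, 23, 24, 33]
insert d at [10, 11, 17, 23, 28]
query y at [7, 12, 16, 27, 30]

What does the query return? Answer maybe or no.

Answer: no

Derivation:
Step 1: insert pdu at [6, 14, 20, 21, 22] -> counters=[0,0,0,0,0,0,1,0,0,0,0,0,0,0,1,0,0,0,0,0,1,1,1,0,0,0,0,0,0,0,0,0,0,0,0]
Step 2: insert d at [10, 11, 17, 23, 28] -> counters=[0,0,0,0,0,0,1,0,0,0,1,1,0,0,1,0,0,1,0,0,1,1,1,1,0,0,0,0,1,0,0,0,0,0,0]
Step 3: insert cc at [19, 22, 26, 27, 31] -> counters=[0,0,0,0,0,0,1,0,0,0,1,1,0,0,1,0,0,1,0,1,1,1,2,1,0,0,1,1,1,0,0,1,0,0,0]
Step 4: insert w at [7, 11, 23, 24, 33] -> counters=[0,0,0,0,0,0,1,1,0,0,1,2,0,0,1,0,0,1,0,1,1,1,2,2,1,0,1,1,1,0,0,1,0,1,0]
Step 5: insert y at [7, 12, 16, 27, 30] -> counters=[0,0,0,0,0,0,1,2,0,0,1,2,1,0,1,0,1,1,0,1,1,1,2,2,1,0,1,2,1,0,1,1,0,1,0]
Step 6: delete y at [7, 12, 16, 27, 30] -> counters=[0,0,0,0,0,0,1,1,0,0,1,2,0,0,1,0,0,1,0,1,1,1,2,2,1,0,1,1,1,0,0,1,0,1,0]
Step 7: insert cc at [19, 22, 26, 27, 31] -> counters=[0,0,0,0,0,0,1,1,0,0,1,2,0,0,1,0,0,1,0,2,1,1,3,2,1,0,2,2,1,0,0,2,0,1,0]
Step 8: delete w at [7, 11, 23, 24, 33] -> counters=[0,0,0,0,0,0,1,0,0,0,1,1,0,0,1,0,0,1,0,2,1,1,3,1,0,0,2,2,1,0,0,2,0,0,0]
Step 9: insert d at [10, 11, 17, 23, 28] -> counters=[0,0,0,0,0,0,1,0,0,0,2,2,0,0,1,0,0,2,0,2,1,1,3,2,0,0,2,2,2,0,0,2,0,0,0]
Query y: check counters[7]=0 counters[12]=0 counters[16]=0 counters[27]=2 counters[30]=0 -> no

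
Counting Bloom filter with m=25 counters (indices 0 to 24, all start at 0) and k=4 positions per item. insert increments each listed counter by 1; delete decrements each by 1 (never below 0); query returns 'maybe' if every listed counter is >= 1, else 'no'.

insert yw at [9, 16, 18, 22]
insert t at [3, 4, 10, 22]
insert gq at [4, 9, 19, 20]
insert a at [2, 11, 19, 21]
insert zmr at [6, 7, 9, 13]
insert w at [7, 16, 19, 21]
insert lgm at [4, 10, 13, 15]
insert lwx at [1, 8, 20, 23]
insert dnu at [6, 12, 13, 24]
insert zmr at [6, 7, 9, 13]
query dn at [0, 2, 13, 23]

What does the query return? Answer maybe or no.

Step 1: insert yw at [9, 16, 18, 22] -> counters=[0,0,0,0,0,0,0,0,0,1,0,0,0,0,0,0,1,0,1,0,0,0,1,0,0]
Step 2: insert t at [3, 4, 10, 22] -> counters=[0,0,0,1,1,0,0,0,0,1,1,0,0,0,0,0,1,0,1,0,0,0,2,0,0]
Step 3: insert gq at [4, 9, 19, 20] -> counters=[0,0,0,1,2,0,0,0,0,2,1,0,0,0,0,0,1,0,1,1,1,0,2,0,0]
Step 4: insert a at [2, 11, 19, 21] -> counters=[0,0,1,1,2,0,0,0,0,2,1,1,0,0,0,0,1,0,1,2,1,1,2,0,0]
Step 5: insert zmr at [6, 7, 9, 13] -> counters=[0,0,1,1,2,0,1,1,0,3,1,1,0,1,0,0,1,0,1,2,1,1,2,0,0]
Step 6: insert w at [7, 16, 19, 21] -> counters=[0,0,1,1,2,0,1,2,0,3,1,1,0,1,0,0,2,0,1,3,1,2,2,0,0]
Step 7: insert lgm at [4, 10, 13, 15] -> counters=[0,0,1,1,3,0,1,2,0,3,2,1,0,2,0,1,2,0,1,3,1,2,2,0,0]
Step 8: insert lwx at [1, 8, 20, 23] -> counters=[0,1,1,1,3,0,1,2,1,3,2,1,0,2,0,1,2,0,1,3,2,2,2,1,0]
Step 9: insert dnu at [6, 12, 13, 24] -> counters=[0,1,1,1,3,0,2,2,1,3,2,1,1,3,0,1,2,0,1,3,2,2,2,1,1]
Step 10: insert zmr at [6, 7, 9, 13] -> counters=[0,1,1,1,3,0,3,3,1,4,2,1,1,4,0,1,2,0,1,3,2,2,2,1,1]
Query dn: check counters[0]=0 counters[2]=1 counters[13]=4 counters[23]=1 -> no

Answer: no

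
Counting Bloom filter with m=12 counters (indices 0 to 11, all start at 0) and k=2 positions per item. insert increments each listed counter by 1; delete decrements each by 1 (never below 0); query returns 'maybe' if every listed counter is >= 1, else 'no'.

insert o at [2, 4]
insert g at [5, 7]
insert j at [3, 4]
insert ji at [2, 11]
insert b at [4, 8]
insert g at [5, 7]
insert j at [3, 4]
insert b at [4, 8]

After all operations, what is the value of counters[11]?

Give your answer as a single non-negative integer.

Answer: 1

Derivation:
Step 1: insert o at [2, 4] -> counters=[0,0,1,0,1,0,0,0,0,0,0,0]
Step 2: insert g at [5, 7] -> counters=[0,0,1,0,1,1,0,1,0,0,0,0]
Step 3: insert j at [3, 4] -> counters=[0,0,1,1,2,1,0,1,0,0,0,0]
Step 4: insert ji at [2, 11] -> counters=[0,0,2,1,2,1,0,1,0,0,0,1]
Step 5: insert b at [4, 8] -> counters=[0,0,2,1,3,1,0,1,1,0,0,1]
Step 6: insert g at [5, 7] -> counters=[0,0,2,1,3,2,0,2,1,0,0,1]
Step 7: insert j at [3, 4] -> counters=[0,0,2,2,4,2,0,2,1,0,0,1]
Step 8: insert b at [4, 8] -> counters=[0,0,2,2,5,2,0,2,2,0,0,1]
Final counters=[0,0,2,2,5,2,0,2,2,0,0,1] -> counters[11]=1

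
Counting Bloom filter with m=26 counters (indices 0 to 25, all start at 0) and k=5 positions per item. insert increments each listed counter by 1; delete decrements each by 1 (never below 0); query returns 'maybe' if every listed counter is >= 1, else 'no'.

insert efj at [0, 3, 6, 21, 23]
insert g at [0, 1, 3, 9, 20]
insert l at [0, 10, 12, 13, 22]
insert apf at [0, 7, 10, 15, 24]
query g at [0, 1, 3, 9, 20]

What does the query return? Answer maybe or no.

Step 1: insert efj at [0, 3, 6, 21, 23] -> counters=[1,0,0,1,0,0,1,0,0,0,0,0,0,0,0,0,0,0,0,0,0,1,0,1,0,0]
Step 2: insert g at [0, 1, 3, 9, 20] -> counters=[2,1,0,2,0,0,1,0,0,1,0,0,0,0,0,0,0,0,0,0,1,1,0,1,0,0]
Step 3: insert l at [0, 10, 12, 13, 22] -> counters=[3,1,0,2,0,0,1,0,0,1,1,0,1,1,0,0,0,0,0,0,1,1,1,1,0,0]
Step 4: insert apf at [0, 7, 10, 15, 24] -> counters=[4,1,0,2,0,0,1,1,0,1,2,0,1,1,0,1,0,0,0,0,1,1,1,1,1,0]
Query g: check counters[0]=4 counters[1]=1 counters[3]=2 counters[9]=1 counters[20]=1 -> maybe

Answer: maybe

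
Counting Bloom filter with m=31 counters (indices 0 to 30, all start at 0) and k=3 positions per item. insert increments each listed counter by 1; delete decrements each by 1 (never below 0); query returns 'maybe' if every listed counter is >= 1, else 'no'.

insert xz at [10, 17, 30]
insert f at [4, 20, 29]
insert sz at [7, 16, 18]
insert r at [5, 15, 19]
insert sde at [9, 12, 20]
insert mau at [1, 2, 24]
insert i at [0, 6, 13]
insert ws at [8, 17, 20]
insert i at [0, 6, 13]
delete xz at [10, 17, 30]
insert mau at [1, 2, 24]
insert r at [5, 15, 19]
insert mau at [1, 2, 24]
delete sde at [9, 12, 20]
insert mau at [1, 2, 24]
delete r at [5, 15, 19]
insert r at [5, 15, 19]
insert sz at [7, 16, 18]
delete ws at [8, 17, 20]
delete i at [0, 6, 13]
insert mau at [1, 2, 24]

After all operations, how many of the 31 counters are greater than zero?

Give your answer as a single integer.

Step 1: insert xz at [10, 17, 30] -> counters=[0,0,0,0,0,0,0,0,0,0,1,0,0,0,0,0,0,1,0,0,0,0,0,0,0,0,0,0,0,0,1]
Step 2: insert f at [4, 20, 29] -> counters=[0,0,0,0,1,0,0,0,0,0,1,0,0,0,0,0,0,1,0,0,1,0,0,0,0,0,0,0,0,1,1]
Step 3: insert sz at [7, 16, 18] -> counters=[0,0,0,0,1,0,0,1,0,0,1,0,0,0,0,0,1,1,1,0,1,0,0,0,0,0,0,0,0,1,1]
Step 4: insert r at [5, 15, 19] -> counters=[0,0,0,0,1,1,0,1,0,0,1,0,0,0,0,1,1,1,1,1,1,0,0,0,0,0,0,0,0,1,1]
Step 5: insert sde at [9, 12, 20] -> counters=[0,0,0,0,1,1,0,1,0,1,1,0,1,0,0,1,1,1,1,1,2,0,0,0,0,0,0,0,0,1,1]
Step 6: insert mau at [1, 2, 24] -> counters=[0,1,1,0,1,1,0,1,0,1,1,0,1,0,0,1,1,1,1,1,2,0,0,0,1,0,0,0,0,1,1]
Step 7: insert i at [0, 6, 13] -> counters=[1,1,1,0,1,1,1,1,0,1,1,0,1,1,0,1,1,1,1,1,2,0,0,0,1,0,0,0,0,1,1]
Step 8: insert ws at [8, 17, 20] -> counters=[1,1,1,0,1,1,1,1,1,1,1,0,1,1,0,1,1,2,1,1,3,0,0,0,1,0,0,0,0,1,1]
Step 9: insert i at [0, 6, 13] -> counters=[2,1,1,0,1,1,2,1,1,1,1,0,1,2,0,1,1,2,1,1,3,0,0,0,1,0,0,0,0,1,1]
Step 10: delete xz at [10, 17, 30] -> counters=[2,1,1,0,1,1,2,1,1,1,0,0,1,2,0,1,1,1,1,1,3,0,0,0,1,0,0,0,0,1,0]
Step 11: insert mau at [1, 2, 24] -> counters=[2,2,2,0,1,1,2,1,1,1,0,0,1,2,0,1,1,1,1,1,3,0,0,0,2,0,0,0,0,1,0]
Step 12: insert r at [5, 15, 19] -> counters=[2,2,2,0,1,2,2,1,1,1,0,0,1,2,0,2,1,1,1,2,3,0,0,0,2,0,0,0,0,1,0]
Step 13: insert mau at [1, 2, 24] -> counters=[2,3,3,0,1,2,2,1,1,1,0,0,1,2,0,2,1,1,1,2,3,0,0,0,3,0,0,0,0,1,0]
Step 14: delete sde at [9, 12, 20] -> counters=[2,3,3,0,1,2,2,1,1,0,0,0,0,2,0,2,1,1,1,2,2,0,0,0,3,0,0,0,0,1,0]
Step 15: insert mau at [1, 2, 24] -> counters=[2,4,4,0,1,2,2,1,1,0,0,0,0,2,0,2,1,1,1,2,2,0,0,0,4,0,0,0,0,1,0]
Step 16: delete r at [5, 15, 19] -> counters=[2,4,4,0,1,1,2,1,1,0,0,0,0,2,0,1,1,1,1,1,2,0,0,0,4,0,0,0,0,1,0]
Step 17: insert r at [5, 15, 19] -> counters=[2,4,4,0,1,2,2,1,1,0,0,0,0,2,0,2,1,1,1,2,2,0,0,0,4,0,0,0,0,1,0]
Step 18: insert sz at [7, 16, 18] -> counters=[2,4,4,0,1,2,2,2,1,0,0,0,0,2,0,2,2,1,2,2,2,0,0,0,4,0,0,0,0,1,0]
Step 19: delete ws at [8, 17, 20] -> counters=[2,4,4,0,1,2,2,2,0,0,0,0,0,2,0,2,2,0,2,2,1,0,0,0,4,0,0,0,0,1,0]
Step 20: delete i at [0, 6, 13] -> counters=[1,4,4,0,1,2,1,2,0,0,0,0,0,1,0,2,2,0,2,2,1,0,0,0,4,0,0,0,0,1,0]
Step 21: insert mau at [1, 2, 24] -> counters=[1,5,5,0,1,2,1,2,0,0,0,0,0,1,0,2,2,0,2,2,1,0,0,0,5,0,0,0,0,1,0]
Final counters=[1,5,5,0,1,2,1,2,0,0,0,0,0,1,0,2,2,0,2,2,1,0,0,0,5,0,0,0,0,1,0] -> 15 nonzero

Answer: 15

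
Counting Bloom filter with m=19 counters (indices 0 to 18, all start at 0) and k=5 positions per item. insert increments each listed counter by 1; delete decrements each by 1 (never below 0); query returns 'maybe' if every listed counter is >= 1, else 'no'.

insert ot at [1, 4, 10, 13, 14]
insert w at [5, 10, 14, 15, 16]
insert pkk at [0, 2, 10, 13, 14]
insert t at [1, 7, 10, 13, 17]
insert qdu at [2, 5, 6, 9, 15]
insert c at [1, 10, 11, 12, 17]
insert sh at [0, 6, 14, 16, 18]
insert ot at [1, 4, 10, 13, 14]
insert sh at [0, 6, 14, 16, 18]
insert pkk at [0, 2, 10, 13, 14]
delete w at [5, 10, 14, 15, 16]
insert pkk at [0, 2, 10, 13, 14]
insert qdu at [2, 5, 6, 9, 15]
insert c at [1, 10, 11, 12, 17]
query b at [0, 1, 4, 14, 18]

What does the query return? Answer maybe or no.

Answer: maybe

Derivation:
Step 1: insert ot at [1, 4, 10, 13, 14] -> counters=[0,1,0,0,1,0,0,0,0,0,1,0,0,1,1,0,0,0,0]
Step 2: insert w at [5, 10, 14, 15, 16] -> counters=[0,1,0,0,1,1,0,0,0,0,2,0,0,1,2,1,1,0,0]
Step 3: insert pkk at [0, 2, 10, 13, 14] -> counters=[1,1,1,0,1,1,0,0,0,0,3,0,0,2,3,1,1,0,0]
Step 4: insert t at [1, 7, 10, 13, 17] -> counters=[1,2,1,0,1,1,0,1,0,0,4,0,0,3,3,1,1,1,0]
Step 5: insert qdu at [2, 5, 6, 9, 15] -> counters=[1,2,2,0,1,2,1,1,0,1,4,0,0,3,3,2,1,1,0]
Step 6: insert c at [1, 10, 11, 12, 17] -> counters=[1,3,2,0,1,2,1,1,0,1,5,1,1,3,3,2,1,2,0]
Step 7: insert sh at [0, 6, 14, 16, 18] -> counters=[2,3,2,0,1,2,2,1,0,1,5,1,1,3,4,2,2,2,1]
Step 8: insert ot at [1, 4, 10, 13, 14] -> counters=[2,4,2,0,2,2,2,1,0,1,6,1,1,4,5,2,2,2,1]
Step 9: insert sh at [0, 6, 14, 16, 18] -> counters=[3,4,2,0,2,2,3,1,0,1,6,1,1,4,6,2,3,2,2]
Step 10: insert pkk at [0, 2, 10, 13, 14] -> counters=[4,4,3,0,2,2,3,1,0,1,7,1,1,5,7,2,3,2,2]
Step 11: delete w at [5, 10, 14, 15, 16] -> counters=[4,4,3,0,2,1,3,1,0,1,6,1,1,5,6,1,2,2,2]
Step 12: insert pkk at [0, 2, 10, 13, 14] -> counters=[5,4,4,0,2,1,3,1,0,1,7,1,1,6,7,1,2,2,2]
Step 13: insert qdu at [2, 5, 6, 9, 15] -> counters=[5,4,5,0,2,2,4,1,0,2,7,1,1,6,7,2,2,2,2]
Step 14: insert c at [1, 10, 11, 12, 17] -> counters=[5,5,5,0,2,2,4,1,0,2,8,2,2,6,7,2,2,3,2]
Query b: check counters[0]=5 counters[1]=5 counters[4]=2 counters[14]=7 counters[18]=2 -> maybe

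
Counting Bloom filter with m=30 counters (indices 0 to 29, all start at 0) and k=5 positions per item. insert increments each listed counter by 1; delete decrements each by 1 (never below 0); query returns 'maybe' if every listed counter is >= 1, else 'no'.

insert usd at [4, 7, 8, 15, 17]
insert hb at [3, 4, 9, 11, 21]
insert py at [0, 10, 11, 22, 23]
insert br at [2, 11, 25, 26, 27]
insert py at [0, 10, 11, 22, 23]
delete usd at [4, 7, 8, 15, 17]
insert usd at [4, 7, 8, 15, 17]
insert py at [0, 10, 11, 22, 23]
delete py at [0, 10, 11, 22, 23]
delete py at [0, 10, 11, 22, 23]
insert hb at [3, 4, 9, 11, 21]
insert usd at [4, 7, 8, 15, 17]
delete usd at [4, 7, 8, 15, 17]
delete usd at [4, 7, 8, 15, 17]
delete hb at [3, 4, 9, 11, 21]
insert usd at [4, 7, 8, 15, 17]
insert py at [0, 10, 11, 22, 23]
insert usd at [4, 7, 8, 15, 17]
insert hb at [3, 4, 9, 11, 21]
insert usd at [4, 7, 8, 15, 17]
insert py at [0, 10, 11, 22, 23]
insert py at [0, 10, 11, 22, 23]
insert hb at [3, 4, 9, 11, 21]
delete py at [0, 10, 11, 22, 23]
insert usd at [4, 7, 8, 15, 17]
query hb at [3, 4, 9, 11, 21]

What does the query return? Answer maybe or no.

Step 1: insert usd at [4, 7, 8, 15, 17] -> counters=[0,0,0,0,1,0,0,1,1,0,0,0,0,0,0,1,0,1,0,0,0,0,0,0,0,0,0,0,0,0]
Step 2: insert hb at [3, 4, 9, 11, 21] -> counters=[0,0,0,1,2,0,0,1,1,1,0,1,0,0,0,1,0,1,0,0,0,1,0,0,0,0,0,0,0,0]
Step 3: insert py at [0, 10, 11, 22, 23] -> counters=[1,0,0,1,2,0,0,1,1,1,1,2,0,0,0,1,0,1,0,0,0,1,1,1,0,0,0,0,0,0]
Step 4: insert br at [2, 11, 25, 26, 27] -> counters=[1,0,1,1,2,0,0,1,1,1,1,3,0,0,0,1,0,1,0,0,0,1,1,1,0,1,1,1,0,0]
Step 5: insert py at [0, 10, 11, 22, 23] -> counters=[2,0,1,1,2,0,0,1,1,1,2,4,0,0,0,1,0,1,0,0,0,1,2,2,0,1,1,1,0,0]
Step 6: delete usd at [4, 7, 8, 15, 17] -> counters=[2,0,1,1,1,0,0,0,0,1,2,4,0,0,0,0,0,0,0,0,0,1,2,2,0,1,1,1,0,0]
Step 7: insert usd at [4, 7, 8, 15, 17] -> counters=[2,0,1,1,2,0,0,1,1,1,2,4,0,0,0,1,0,1,0,0,0,1,2,2,0,1,1,1,0,0]
Step 8: insert py at [0, 10, 11, 22, 23] -> counters=[3,0,1,1,2,0,0,1,1,1,3,5,0,0,0,1,0,1,0,0,0,1,3,3,0,1,1,1,0,0]
Step 9: delete py at [0, 10, 11, 22, 23] -> counters=[2,0,1,1,2,0,0,1,1,1,2,4,0,0,0,1,0,1,0,0,0,1,2,2,0,1,1,1,0,0]
Step 10: delete py at [0, 10, 11, 22, 23] -> counters=[1,0,1,1,2,0,0,1,1,1,1,3,0,0,0,1,0,1,0,0,0,1,1,1,0,1,1,1,0,0]
Step 11: insert hb at [3, 4, 9, 11, 21] -> counters=[1,0,1,2,3,0,0,1,1,2,1,4,0,0,0,1,0,1,0,0,0,2,1,1,0,1,1,1,0,0]
Step 12: insert usd at [4, 7, 8, 15, 17] -> counters=[1,0,1,2,4,0,0,2,2,2,1,4,0,0,0,2,0,2,0,0,0,2,1,1,0,1,1,1,0,0]
Step 13: delete usd at [4, 7, 8, 15, 17] -> counters=[1,0,1,2,3,0,0,1,1,2,1,4,0,0,0,1,0,1,0,0,0,2,1,1,0,1,1,1,0,0]
Step 14: delete usd at [4, 7, 8, 15, 17] -> counters=[1,0,1,2,2,0,0,0,0,2,1,4,0,0,0,0,0,0,0,0,0,2,1,1,0,1,1,1,0,0]
Step 15: delete hb at [3, 4, 9, 11, 21] -> counters=[1,0,1,1,1,0,0,0,0,1,1,3,0,0,0,0,0,0,0,0,0,1,1,1,0,1,1,1,0,0]
Step 16: insert usd at [4, 7, 8, 15, 17] -> counters=[1,0,1,1,2,0,0,1,1,1,1,3,0,0,0,1,0,1,0,0,0,1,1,1,0,1,1,1,0,0]
Step 17: insert py at [0, 10, 11, 22, 23] -> counters=[2,0,1,1,2,0,0,1,1,1,2,4,0,0,0,1,0,1,0,0,0,1,2,2,0,1,1,1,0,0]
Step 18: insert usd at [4, 7, 8, 15, 17] -> counters=[2,0,1,1,3,0,0,2,2,1,2,4,0,0,0,2,0,2,0,0,0,1,2,2,0,1,1,1,0,0]
Step 19: insert hb at [3, 4, 9, 11, 21] -> counters=[2,0,1,2,4,0,0,2,2,2,2,5,0,0,0,2,0,2,0,0,0,2,2,2,0,1,1,1,0,0]
Step 20: insert usd at [4, 7, 8, 15, 17] -> counters=[2,0,1,2,5,0,0,3,3,2,2,5,0,0,0,3,0,3,0,0,0,2,2,2,0,1,1,1,0,0]
Step 21: insert py at [0, 10, 11, 22, 23] -> counters=[3,0,1,2,5,0,0,3,3,2,3,6,0,0,0,3,0,3,0,0,0,2,3,3,0,1,1,1,0,0]
Step 22: insert py at [0, 10, 11, 22, 23] -> counters=[4,0,1,2,5,0,0,3,3,2,4,7,0,0,0,3,0,3,0,0,0,2,4,4,0,1,1,1,0,0]
Step 23: insert hb at [3, 4, 9, 11, 21] -> counters=[4,0,1,3,6,0,0,3,3,3,4,8,0,0,0,3,0,3,0,0,0,3,4,4,0,1,1,1,0,0]
Step 24: delete py at [0, 10, 11, 22, 23] -> counters=[3,0,1,3,6,0,0,3,3,3,3,7,0,0,0,3,0,3,0,0,0,3,3,3,0,1,1,1,0,0]
Step 25: insert usd at [4, 7, 8, 15, 17] -> counters=[3,0,1,3,7,0,0,4,4,3,3,7,0,0,0,4,0,4,0,0,0,3,3,3,0,1,1,1,0,0]
Query hb: check counters[3]=3 counters[4]=7 counters[9]=3 counters[11]=7 counters[21]=3 -> maybe

Answer: maybe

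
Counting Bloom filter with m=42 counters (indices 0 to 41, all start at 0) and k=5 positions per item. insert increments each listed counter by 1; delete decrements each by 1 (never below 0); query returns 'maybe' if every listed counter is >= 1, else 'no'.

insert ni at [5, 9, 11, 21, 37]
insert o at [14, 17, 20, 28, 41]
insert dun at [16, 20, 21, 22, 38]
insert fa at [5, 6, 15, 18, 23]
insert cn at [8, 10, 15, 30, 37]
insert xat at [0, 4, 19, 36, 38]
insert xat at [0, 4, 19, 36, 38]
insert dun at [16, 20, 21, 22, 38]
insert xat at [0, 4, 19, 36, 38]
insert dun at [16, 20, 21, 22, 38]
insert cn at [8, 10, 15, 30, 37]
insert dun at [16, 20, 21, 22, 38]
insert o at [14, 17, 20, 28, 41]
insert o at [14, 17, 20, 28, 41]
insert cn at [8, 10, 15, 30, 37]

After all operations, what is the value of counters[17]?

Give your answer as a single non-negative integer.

Step 1: insert ni at [5, 9, 11, 21, 37] -> counters=[0,0,0,0,0,1,0,0,0,1,0,1,0,0,0,0,0,0,0,0,0,1,0,0,0,0,0,0,0,0,0,0,0,0,0,0,0,1,0,0,0,0]
Step 2: insert o at [14, 17, 20, 28, 41] -> counters=[0,0,0,0,0,1,0,0,0,1,0,1,0,0,1,0,0,1,0,0,1,1,0,0,0,0,0,0,1,0,0,0,0,0,0,0,0,1,0,0,0,1]
Step 3: insert dun at [16, 20, 21, 22, 38] -> counters=[0,0,0,0,0,1,0,0,0,1,0,1,0,0,1,0,1,1,0,0,2,2,1,0,0,0,0,0,1,0,0,0,0,0,0,0,0,1,1,0,0,1]
Step 4: insert fa at [5, 6, 15, 18, 23] -> counters=[0,0,0,0,0,2,1,0,0,1,0,1,0,0,1,1,1,1,1,0,2,2,1,1,0,0,0,0,1,0,0,0,0,0,0,0,0,1,1,0,0,1]
Step 5: insert cn at [8, 10, 15, 30, 37] -> counters=[0,0,0,0,0,2,1,0,1,1,1,1,0,0,1,2,1,1,1,0,2,2,1,1,0,0,0,0,1,0,1,0,0,0,0,0,0,2,1,0,0,1]
Step 6: insert xat at [0, 4, 19, 36, 38] -> counters=[1,0,0,0,1,2,1,0,1,1,1,1,0,0,1,2,1,1,1,1,2,2,1,1,0,0,0,0,1,0,1,0,0,0,0,0,1,2,2,0,0,1]
Step 7: insert xat at [0, 4, 19, 36, 38] -> counters=[2,0,0,0,2,2,1,0,1,1,1,1,0,0,1,2,1,1,1,2,2,2,1,1,0,0,0,0,1,0,1,0,0,0,0,0,2,2,3,0,0,1]
Step 8: insert dun at [16, 20, 21, 22, 38] -> counters=[2,0,0,0,2,2,1,0,1,1,1,1,0,0,1,2,2,1,1,2,3,3,2,1,0,0,0,0,1,0,1,0,0,0,0,0,2,2,4,0,0,1]
Step 9: insert xat at [0, 4, 19, 36, 38] -> counters=[3,0,0,0,3,2,1,0,1,1,1,1,0,0,1,2,2,1,1,3,3,3,2,1,0,0,0,0,1,0,1,0,0,0,0,0,3,2,5,0,0,1]
Step 10: insert dun at [16, 20, 21, 22, 38] -> counters=[3,0,0,0,3,2,1,0,1,1,1,1,0,0,1,2,3,1,1,3,4,4,3,1,0,0,0,0,1,0,1,0,0,0,0,0,3,2,6,0,0,1]
Step 11: insert cn at [8, 10, 15, 30, 37] -> counters=[3,0,0,0,3,2,1,0,2,1,2,1,0,0,1,3,3,1,1,3,4,4,3,1,0,0,0,0,1,0,2,0,0,0,0,0,3,3,6,0,0,1]
Step 12: insert dun at [16, 20, 21, 22, 38] -> counters=[3,0,0,0,3,2,1,0,2,1,2,1,0,0,1,3,4,1,1,3,5,5,4,1,0,0,0,0,1,0,2,0,0,0,0,0,3,3,7,0,0,1]
Step 13: insert o at [14, 17, 20, 28, 41] -> counters=[3,0,0,0,3,2,1,0,2,1,2,1,0,0,2,3,4,2,1,3,6,5,4,1,0,0,0,0,2,0,2,0,0,0,0,0,3,3,7,0,0,2]
Step 14: insert o at [14, 17, 20, 28, 41] -> counters=[3,0,0,0,3,2,1,0,2,1,2,1,0,0,3,3,4,3,1,3,7,5,4,1,0,0,0,0,3,0,2,0,0,0,0,0,3,3,7,0,0,3]
Step 15: insert cn at [8, 10, 15, 30, 37] -> counters=[3,0,0,0,3,2,1,0,3,1,3,1,0,0,3,4,4,3,1,3,7,5,4,1,0,0,0,0,3,0,3,0,0,0,0,0,3,4,7,0,0,3]
Final counters=[3,0,0,0,3,2,1,0,3,1,3,1,0,0,3,4,4,3,1,3,7,5,4,1,0,0,0,0,3,0,3,0,0,0,0,0,3,4,7,0,0,3] -> counters[17]=3

Answer: 3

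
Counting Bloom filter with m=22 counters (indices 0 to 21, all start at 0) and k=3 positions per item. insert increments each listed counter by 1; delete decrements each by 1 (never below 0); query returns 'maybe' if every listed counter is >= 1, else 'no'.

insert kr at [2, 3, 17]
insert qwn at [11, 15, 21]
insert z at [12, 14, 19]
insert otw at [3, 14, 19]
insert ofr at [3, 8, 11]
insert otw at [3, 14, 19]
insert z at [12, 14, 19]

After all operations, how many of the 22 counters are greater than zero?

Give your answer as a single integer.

Step 1: insert kr at [2, 3, 17] -> counters=[0,0,1,1,0,0,0,0,0,0,0,0,0,0,0,0,0,1,0,0,0,0]
Step 2: insert qwn at [11, 15, 21] -> counters=[0,0,1,1,0,0,0,0,0,0,0,1,0,0,0,1,0,1,0,0,0,1]
Step 3: insert z at [12, 14, 19] -> counters=[0,0,1,1,0,0,0,0,0,0,0,1,1,0,1,1,0,1,0,1,0,1]
Step 4: insert otw at [3, 14, 19] -> counters=[0,0,1,2,0,0,0,0,0,0,0,1,1,0,2,1,0,1,0,2,0,1]
Step 5: insert ofr at [3, 8, 11] -> counters=[0,0,1,3,0,0,0,0,1,0,0,2,1,0,2,1,0,1,0,2,0,1]
Step 6: insert otw at [3, 14, 19] -> counters=[0,0,1,4,0,0,0,0,1,0,0,2,1,0,3,1,0,1,0,3,0,1]
Step 7: insert z at [12, 14, 19] -> counters=[0,0,1,4,0,0,0,0,1,0,0,2,2,0,4,1,0,1,0,4,0,1]
Final counters=[0,0,1,4,0,0,0,0,1,0,0,2,2,0,4,1,0,1,0,4,0,1] -> 10 nonzero

Answer: 10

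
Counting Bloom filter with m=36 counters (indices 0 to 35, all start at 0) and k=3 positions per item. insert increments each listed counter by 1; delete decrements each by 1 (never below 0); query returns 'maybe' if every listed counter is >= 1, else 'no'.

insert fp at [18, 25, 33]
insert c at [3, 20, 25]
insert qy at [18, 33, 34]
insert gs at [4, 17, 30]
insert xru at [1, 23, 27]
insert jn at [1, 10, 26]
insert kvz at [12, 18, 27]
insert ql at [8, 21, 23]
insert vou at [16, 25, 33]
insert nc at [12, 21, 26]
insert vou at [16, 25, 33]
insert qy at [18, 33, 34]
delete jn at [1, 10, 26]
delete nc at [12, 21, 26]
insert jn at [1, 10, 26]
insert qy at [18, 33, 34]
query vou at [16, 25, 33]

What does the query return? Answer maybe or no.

Answer: maybe

Derivation:
Step 1: insert fp at [18, 25, 33] -> counters=[0,0,0,0,0,0,0,0,0,0,0,0,0,0,0,0,0,0,1,0,0,0,0,0,0,1,0,0,0,0,0,0,0,1,0,0]
Step 2: insert c at [3, 20, 25] -> counters=[0,0,0,1,0,0,0,0,0,0,0,0,0,0,0,0,0,0,1,0,1,0,0,0,0,2,0,0,0,0,0,0,0,1,0,0]
Step 3: insert qy at [18, 33, 34] -> counters=[0,0,0,1,0,0,0,0,0,0,0,0,0,0,0,0,0,0,2,0,1,0,0,0,0,2,0,0,0,0,0,0,0,2,1,0]
Step 4: insert gs at [4, 17, 30] -> counters=[0,0,0,1,1,0,0,0,0,0,0,0,0,0,0,0,0,1,2,0,1,0,0,0,0,2,0,0,0,0,1,0,0,2,1,0]
Step 5: insert xru at [1, 23, 27] -> counters=[0,1,0,1,1,0,0,0,0,0,0,0,0,0,0,0,0,1,2,0,1,0,0,1,0,2,0,1,0,0,1,0,0,2,1,0]
Step 6: insert jn at [1, 10, 26] -> counters=[0,2,0,1,1,0,0,0,0,0,1,0,0,0,0,0,0,1,2,0,1,0,0,1,0,2,1,1,0,0,1,0,0,2,1,0]
Step 7: insert kvz at [12, 18, 27] -> counters=[0,2,0,1,1,0,0,0,0,0,1,0,1,0,0,0,0,1,3,0,1,0,0,1,0,2,1,2,0,0,1,0,0,2,1,0]
Step 8: insert ql at [8, 21, 23] -> counters=[0,2,0,1,1,0,0,0,1,0,1,0,1,0,0,0,0,1,3,0,1,1,0,2,0,2,1,2,0,0,1,0,0,2,1,0]
Step 9: insert vou at [16, 25, 33] -> counters=[0,2,0,1,1,0,0,0,1,0,1,0,1,0,0,0,1,1,3,0,1,1,0,2,0,3,1,2,0,0,1,0,0,3,1,0]
Step 10: insert nc at [12, 21, 26] -> counters=[0,2,0,1,1,0,0,0,1,0,1,0,2,0,0,0,1,1,3,0,1,2,0,2,0,3,2,2,0,0,1,0,0,3,1,0]
Step 11: insert vou at [16, 25, 33] -> counters=[0,2,0,1,1,0,0,0,1,0,1,0,2,0,0,0,2,1,3,0,1,2,0,2,0,4,2,2,0,0,1,0,0,4,1,0]
Step 12: insert qy at [18, 33, 34] -> counters=[0,2,0,1,1,0,0,0,1,0,1,0,2,0,0,0,2,1,4,0,1,2,0,2,0,4,2,2,0,0,1,0,0,5,2,0]
Step 13: delete jn at [1, 10, 26] -> counters=[0,1,0,1,1,0,0,0,1,0,0,0,2,0,0,0,2,1,4,0,1,2,0,2,0,4,1,2,0,0,1,0,0,5,2,0]
Step 14: delete nc at [12, 21, 26] -> counters=[0,1,0,1,1,0,0,0,1,0,0,0,1,0,0,0,2,1,4,0,1,1,0,2,0,4,0,2,0,0,1,0,0,5,2,0]
Step 15: insert jn at [1, 10, 26] -> counters=[0,2,0,1,1,0,0,0,1,0,1,0,1,0,0,0,2,1,4,0,1,1,0,2,0,4,1,2,0,0,1,0,0,5,2,0]
Step 16: insert qy at [18, 33, 34] -> counters=[0,2,0,1,1,0,0,0,1,0,1,0,1,0,0,0,2,1,5,0,1,1,0,2,0,4,1,2,0,0,1,0,0,6,3,0]
Query vou: check counters[16]=2 counters[25]=4 counters[33]=6 -> maybe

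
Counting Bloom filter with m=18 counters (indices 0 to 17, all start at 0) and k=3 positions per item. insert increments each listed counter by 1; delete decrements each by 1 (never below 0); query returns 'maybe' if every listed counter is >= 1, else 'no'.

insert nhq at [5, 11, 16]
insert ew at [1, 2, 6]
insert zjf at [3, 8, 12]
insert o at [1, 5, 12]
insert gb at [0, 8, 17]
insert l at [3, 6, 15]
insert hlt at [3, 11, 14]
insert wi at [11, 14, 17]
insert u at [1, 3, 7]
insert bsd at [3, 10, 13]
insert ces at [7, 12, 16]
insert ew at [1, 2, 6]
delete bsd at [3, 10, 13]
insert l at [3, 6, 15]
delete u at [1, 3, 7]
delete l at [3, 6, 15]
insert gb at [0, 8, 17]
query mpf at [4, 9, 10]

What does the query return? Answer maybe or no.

Answer: no

Derivation:
Step 1: insert nhq at [5, 11, 16] -> counters=[0,0,0,0,0,1,0,0,0,0,0,1,0,0,0,0,1,0]
Step 2: insert ew at [1, 2, 6] -> counters=[0,1,1,0,0,1,1,0,0,0,0,1,0,0,0,0,1,0]
Step 3: insert zjf at [3, 8, 12] -> counters=[0,1,1,1,0,1,1,0,1,0,0,1,1,0,0,0,1,0]
Step 4: insert o at [1, 5, 12] -> counters=[0,2,1,1,0,2,1,0,1,0,0,1,2,0,0,0,1,0]
Step 5: insert gb at [0, 8, 17] -> counters=[1,2,1,1,0,2,1,0,2,0,0,1,2,0,0,0,1,1]
Step 6: insert l at [3, 6, 15] -> counters=[1,2,1,2,0,2,2,0,2,0,0,1,2,0,0,1,1,1]
Step 7: insert hlt at [3, 11, 14] -> counters=[1,2,1,3,0,2,2,0,2,0,0,2,2,0,1,1,1,1]
Step 8: insert wi at [11, 14, 17] -> counters=[1,2,1,3,0,2,2,0,2,0,0,3,2,0,2,1,1,2]
Step 9: insert u at [1, 3, 7] -> counters=[1,3,1,4,0,2,2,1,2,0,0,3,2,0,2,1,1,2]
Step 10: insert bsd at [3, 10, 13] -> counters=[1,3,1,5,0,2,2,1,2,0,1,3,2,1,2,1,1,2]
Step 11: insert ces at [7, 12, 16] -> counters=[1,3,1,5,0,2,2,2,2,0,1,3,3,1,2,1,2,2]
Step 12: insert ew at [1, 2, 6] -> counters=[1,4,2,5,0,2,3,2,2,0,1,3,3,1,2,1,2,2]
Step 13: delete bsd at [3, 10, 13] -> counters=[1,4,2,4,0,2,3,2,2,0,0,3,3,0,2,1,2,2]
Step 14: insert l at [3, 6, 15] -> counters=[1,4,2,5,0,2,4,2,2,0,0,3,3,0,2,2,2,2]
Step 15: delete u at [1, 3, 7] -> counters=[1,3,2,4,0,2,4,1,2,0,0,3,3,0,2,2,2,2]
Step 16: delete l at [3, 6, 15] -> counters=[1,3,2,3,0,2,3,1,2,0,0,3,3,0,2,1,2,2]
Step 17: insert gb at [0, 8, 17] -> counters=[2,3,2,3,0,2,3,1,3,0,0,3,3,0,2,1,2,3]
Query mpf: check counters[4]=0 counters[9]=0 counters[10]=0 -> no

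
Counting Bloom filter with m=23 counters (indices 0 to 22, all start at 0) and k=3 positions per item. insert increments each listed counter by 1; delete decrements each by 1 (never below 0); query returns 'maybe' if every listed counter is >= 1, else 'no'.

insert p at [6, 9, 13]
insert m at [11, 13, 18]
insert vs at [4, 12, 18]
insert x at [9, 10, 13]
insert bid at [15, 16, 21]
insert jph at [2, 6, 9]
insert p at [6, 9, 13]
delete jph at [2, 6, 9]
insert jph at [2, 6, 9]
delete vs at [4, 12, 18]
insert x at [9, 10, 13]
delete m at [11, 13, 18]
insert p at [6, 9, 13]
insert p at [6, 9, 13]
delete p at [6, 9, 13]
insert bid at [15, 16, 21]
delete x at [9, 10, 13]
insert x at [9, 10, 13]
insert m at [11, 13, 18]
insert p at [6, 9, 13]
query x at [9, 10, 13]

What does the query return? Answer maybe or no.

Step 1: insert p at [6, 9, 13] -> counters=[0,0,0,0,0,0,1,0,0,1,0,0,0,1,0,0,0,0,0,0,0,0,0]
Step 2: insert m at [11, 13, 18] -> counters=[0,0,0,0,0,0,1,0,0,1,0,1,0,2,0,0,0,0,1,0,0,0,0]
Step 3: insert vs at [4, 12, 18] -> counters=[0,0,0,0,1,0,1,0,0,1,0,1,1,2,0,0,0,0,2,0,0,0,0]
Step 4: insert x at [9, 10, 13] -> counters=[0,0,0,0,1,0,1,0,0,2,1,1,1,3,0,0,0,0,2,0,0,0,0]
Step 5: insert bid at [15, 16, 21] -> counters=[0,0,0,0,1,0,1,0,0,2,1,1,1,3,0,1,1,0,2,0,0,1,0]
Step 6: insert jph at [2, 6, 9] -> counters=[0,0,1,0,1,0,2,0,0,3,1,1,1,3,0,1,1,0,2,0,0,1,0]
Step 7: insert p at [6, 9, 13] -> counters=[0,0,1,0,1,0,3,0,0,4,1,1,1,4,0,1,1,0,2,0,0,1,0]
Step 8: delete jph at [2, 6, 9] -> counters=[0,0,0,0,1,0,2,0,0,3,1,1,1,4,0,1,1,0,2,0,0,1,0]
Step 9: insert jph at [2, 6, 9] -> counters=[0,0,1,0,1,0,3,0,0,4,1,1,1,4,0,1,1,0,2,0,0,1,0]
Step 10: delete vs at [4, 12, 18] -> counters=[0,0,1,0,0,0,3,0,0,4,1,1,0,4,0,1,1,0,1,0,0,1,0]
Step 11: insert x at [9, 10, 13] -> counters=[0,0,1,0,0,0,3,0,0,5,2,1,0,5,0,1,1,0,1,0,0,1,0]
Step 12: delete m at [11, 13, 18] -> counters=[0,0,1,0,0,0,3,0,0,5,2,0,0,4,0,1,1,0,0,0,0,1,0]
Step 13: insert p at [6, 9, 13] -> counters=[0,0,1,0,0,0,4,0,0,6,2,0,0,5,0,1,1,0,0,0,0,1,0]
Step 14: insert p at [6, 9, 13] -> counters=[0,0,1,0,0,0,5,0,0,7,2,0,0,6,0,1,1,0,0,0,0,1,0]
Step 15: delete p at [6, 9, 13] -> counters=[0,0,1,0,0,0,4,0,0,6,2,0,0,5,0,1,1,0,0,0,0,1,0]
Step 16: insert bid at [15, 16, 21] -> counters=[0,0,1,0,0,0,4,0,0,6,2,0,0,5,0,2,2,0,0,0,0,2,0]
Step 17: delete x at [9, 10, 13] -> counters=[0,0,1,0,0,0,4,0,0,5,1,0,0,4,0,2,2,0,0,0,0,2,0]
Step 18: insert x at [9, 10, 13] -> counters=[0,0,1,0,0,0,4,0,0,6,2,0,0,5,0,2,2,0,0,0,0,2,0]
Step 19: insert m at [11, 13, 18] -> counters=[0,0,1,0,0,0,4,0,0,6,2,1,0,6,0,2,2,0,1,0,0,2,0]
Step 20: insert p at [6, 9, 13] -> counters=[0,0,1,0,0,0,5,0,0,7,2,1,0,7,0,2,2,0,1,0,0,2,0]
Query x: check counters[9]=7 counters[10]=2 counters[13]=7 -> maybe

Answer: maybe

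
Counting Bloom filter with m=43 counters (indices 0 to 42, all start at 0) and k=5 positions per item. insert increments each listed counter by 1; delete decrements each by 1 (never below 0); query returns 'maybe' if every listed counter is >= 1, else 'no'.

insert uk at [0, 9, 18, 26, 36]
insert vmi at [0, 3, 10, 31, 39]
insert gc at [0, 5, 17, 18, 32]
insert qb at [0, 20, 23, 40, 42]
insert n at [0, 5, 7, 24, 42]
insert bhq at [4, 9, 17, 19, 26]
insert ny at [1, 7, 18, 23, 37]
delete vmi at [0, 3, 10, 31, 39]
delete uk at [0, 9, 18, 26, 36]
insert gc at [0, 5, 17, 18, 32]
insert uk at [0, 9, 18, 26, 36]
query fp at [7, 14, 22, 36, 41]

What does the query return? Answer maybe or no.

Answer: no

Derivation:
Step 1: insert uk at [0, 9, 18, 26, 36] -> counters=[1,0,0,0,0,0,0,0,0,1,0,0,0,0,0,0,0,0,1,0,0,0,0,0,0,0,1,0,0,0,0,0,0,0,0,0,1,0,0,0,0,0,0]
Step 2: insert vmi at [0, 3, 10, 31, 39] -> counters=[2,0,0,1,0,0,0,0,0,1,1,0,0,0,0,0,0,0,1,0,0,0,0,0,0,0,1,0,0,0,0,1,0,0,0,0,1,0,0,1,0,0,0]
Step 3: insert gc at [0, 5, 17, 18, 32] -> counters=[3,0,0,1,0,1,0,0,0,1,1,0,0,0,0,0,0,1,2,0,0,0,0,0,0,0,1,0,0,0,0,1,1,0,0,0,1,0,0,1,0,0,0]
Step 4: insert qb at [0, 20, 23, 40, 42] -> counters=[4,0,0,1,0,1,0,0,0,1,1,0,0,0,0,0,0,1,2,0,1,0,0,1,0,0,1,0,0,0,0,1,1,0,0,0,1,0,0,1,1,0,1]
Step 5: insert n at [0, 5, 7, 24, 42] -> counters=[5,0,0,1,0,2,0,1,0,1,1,0,0,0,0,0,0,1,2,0,1,0,0,1,1,0,1,0,0,0,0,1,1,0,0,0,1,0,0,1,1,0,2]
Step 6: insert bhq at [4, 9, 17, 19, 26] -> counters=[5,0,0,1,1,2,0,1,0,2,1,0,0,0,0,0,0,2,2,1,1,0,0,1,1,0,2,0,0,0,0,1,1,0,0,0,1,0,0,1,1,0,2]
Step 7: insert ny at [1, 7, 18, 23, 37] -> counters=[5,1,0,1,1,2,0,2,0,2,1,0,0,0,0,0,0,2,3,1,1,0,0,2,1,0,2,0,0,0,0,1,1,0,0,0,1,1,0,1,1,0,2]
Step 8: delete vmi at [0, 3, 10, 31, 39] -> counters=[4,1,0,0,1,2,0,2,0,2,0,0,0,0,0,0,0,2,3,1,1,0,0,2,1,0,2,0,0,0,0,0,1,0,0,0,1,1,0,0,1,0,2]
Step 9: delete uk at [0, 9, 18, 26, 36] -> counters=[3,1,0,0,1,2,0,2,0,1,0,0,0,0,0,0,0,2,2,1,1,0,0,2,1,0,1,0,0,0,0,0,1,0,0,0,0,1,0,0,1,0,2]
Step 10: insert gc at [0, 5, 17, 18, 32] -> counters=[4,1,0,0,1,3,0,2,0,1,0,0,0,0,0,0,0,3,3,1,1,0,0,2,1,0,1,0,0,0,0,0,2,0,0,0,0,1,0,0,1,0,2]
Step 11: insert uk at [0, 9, 18, 26, 36] -> counters=[5,1,0,0,1,3,0,2,0,2,0,0,0,0,0,0,0,3,4,1,1,0,0,2,1,0,2,0,0,0,0,0,2,0,0,0,1,1,0,0,1,0,2]
Query fp: check counters[7]=2 counters[14]=0 counters[22]=0 counters[36]=1 counters[41]=0 -> no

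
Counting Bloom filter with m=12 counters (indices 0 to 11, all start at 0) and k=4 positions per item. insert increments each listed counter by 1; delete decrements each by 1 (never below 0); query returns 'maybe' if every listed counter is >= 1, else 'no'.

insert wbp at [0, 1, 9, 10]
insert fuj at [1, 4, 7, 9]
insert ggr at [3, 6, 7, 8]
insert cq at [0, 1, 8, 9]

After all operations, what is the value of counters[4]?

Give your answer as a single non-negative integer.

Answer: 1

Derivation:
Step 1: insert wbp at [0, 1, 9, 10] -> counters=[1,1,0,0,0,0,0,0,0,1,1,0]
Step 2: insert fuj at [1, 4, 7, 9] -> counters=[1,2,0,0,1,0,0,1,0,2,1,0]
Step 3: insert ggr at [3, 6, 7, 8] -> counters=[1,2,0,1,1,0,1,2,1,2,1,0]
Step 4: insert cq at [0, 1, 8, 9] -> counters=[2,3,0,1,1,0,1,2,2,3,1,0]
Final counters=[2,3,0,1,1,0,1,2,2,3,1,0] -> counters[4]=1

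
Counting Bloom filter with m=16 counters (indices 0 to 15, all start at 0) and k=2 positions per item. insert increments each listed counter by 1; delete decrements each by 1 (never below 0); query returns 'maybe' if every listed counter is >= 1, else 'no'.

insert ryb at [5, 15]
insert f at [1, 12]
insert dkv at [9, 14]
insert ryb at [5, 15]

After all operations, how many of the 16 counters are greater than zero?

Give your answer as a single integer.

Step 1: insert ryb at [5, 15] -> counters=[0,0,0,0,0,1,0,0,0,0,0,0,0,0,0,1]
Step 2: insert f at [1, 12] -> counters=[0,1,0,0,0,1,0,0,0,0,0,0,1,0,0,1]
Step 3: insert dkv at [9, 14] -> counters=[0,1,0,0,0,1,0,0,0,1,0,0,1,0,1,1]
Step 4: insert ryb at [5, 15] -> counters=[0,1,0,0,0,2,0,0,0,1,0,0,1,0,1,2]
Final counters=[0,1,0,0,0,2,0,0,0,1,0,0,1,0,1,2] -> 6 nonzero

Answer: 6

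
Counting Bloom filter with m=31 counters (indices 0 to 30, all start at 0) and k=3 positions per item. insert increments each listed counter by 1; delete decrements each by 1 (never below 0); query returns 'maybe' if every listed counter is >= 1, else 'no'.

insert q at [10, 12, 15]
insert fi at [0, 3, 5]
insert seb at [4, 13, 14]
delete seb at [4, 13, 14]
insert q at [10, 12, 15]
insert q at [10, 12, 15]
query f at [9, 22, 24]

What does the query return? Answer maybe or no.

Answer: no

Derivation:
Step 1: insert q at [10, 12, 15] -> counters=[0,0,0,0,0,0,0,0,0,0,1,0,1,0,0,1,0,0,0,0,0,0,0,0,0,0,0,0,0,0,0]
Step 2: insert fi at [0, 3, 5] -> counters=[1,0,0,1,0,1,0,0,0,0,1,0,1,0,0,1,0,0,0,0,0,0,0,0,0,0,0,0,0,0,0]
Step 3: insert seb at [4, 13, 14] -> counters=[1,0,0,1,1,1,0,0,0,0,1,0,1,1,1,1,0,0,0,0,0,0,0,0,0,0,0,0,0,0,0]
Step 4: delete seb at [4, 13, 14] -> counters=[1,0,0,1,0,1,0,0,0,0,1,0,1,0,0,1,0,0,0,0,0,0,0,0,0,0,0,0,0,0,0]
Step 5: insert q at [10, 12, 15] -> counters=[1,0,0,1,0,1,0,0,0,0,2,0,2,0,0,2,0,0,0,0,0,0,0,0,0,0,0,0,0,0,0]
Step 6: insert q at [10, 12, 15] -> counters=[1,0,0,1,0,1,0,0,0,0,3,0,3,0,0,3,0,0,0,0,0,0,0,0,0,0,0,0,0,0,0]
Query f: check counters[9]=0 counters[22]=0 counters[24]=0 -> no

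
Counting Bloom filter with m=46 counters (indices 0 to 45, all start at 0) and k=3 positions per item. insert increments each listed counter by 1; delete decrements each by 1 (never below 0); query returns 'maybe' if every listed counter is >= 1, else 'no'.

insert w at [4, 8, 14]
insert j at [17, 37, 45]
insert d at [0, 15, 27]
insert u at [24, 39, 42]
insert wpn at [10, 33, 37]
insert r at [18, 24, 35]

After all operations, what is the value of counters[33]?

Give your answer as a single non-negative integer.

Answer: 1

Derivation:
Step 1: insert w at [4, 8, 14] -> counters=[0,0,0,0,1,0,0,0,1,0,0,0,0,0,1,0,0,0,0,0,0,0,0,0,0,0,0,0,0,0,0,0,0,0,0,0,0,0,0,0,0,0,0,0,0,0]
Step 2: insert j at [17, 37, 45] -> counters=[0,0,0,0,1,0,0,0,1,0,0,0,0,0,1,0,0,1,0,0,0,0,0,0,0,0,0,0,0,0,0,0,0,0,0,0,0,1,0,0,0,0,0,0,0,1]
Step 3: insert d at [0, 15, 27] -> counters=[1,0,0,0,1,0,0,0,1,0,0,0,0,0,1,1,0,1,0,0,0,0,0,0,0,0,0,1,0,0,0,0,0,0,0,0,0,1,0,0,0,0,0,0,0,1]
Step 4: insert u at [24, 39, 42] -> counters=[1,0,0,0,1,0,0,0,1,0,0,0,0,0,1,1,0,1,0,0,0,0,0,0,1,0,0,1,0,0,0,0,0,0,0,0,0,1,0,1,0,0,1,0,0,1]
Step 5: insert wpn at [10, 33, 37] -> counters=[1,0,0,0,1,0,0,0,1,0,1,0,0,0,1,1,0,1,0,0,0,0,0,0,1,0,0,1,0,0,0,0,0,1,0,0,0,2,0,1,0,0,1,0,0,1]
Step 6: insert r at [18, 24, 35] -> counters=[1,0,0,0,1,0,0,0,1,0,1,0,0,0,1,1,0,1,1,0,0,0,0,0,2,0,0,1,0,0,0,0,0,1,0,1,0,2,0,1,0,0,1,0,0,1]
Final counters=[1,0,0,0,1,0,0,0,1,0,1,0,0,0,1,1,0,1,1,0,0,0,0,0,2,0,0,1,0,0,0,0,0,1,0,1,0,2,0,1,0,0,1,0,0,1] -> counters[33]=1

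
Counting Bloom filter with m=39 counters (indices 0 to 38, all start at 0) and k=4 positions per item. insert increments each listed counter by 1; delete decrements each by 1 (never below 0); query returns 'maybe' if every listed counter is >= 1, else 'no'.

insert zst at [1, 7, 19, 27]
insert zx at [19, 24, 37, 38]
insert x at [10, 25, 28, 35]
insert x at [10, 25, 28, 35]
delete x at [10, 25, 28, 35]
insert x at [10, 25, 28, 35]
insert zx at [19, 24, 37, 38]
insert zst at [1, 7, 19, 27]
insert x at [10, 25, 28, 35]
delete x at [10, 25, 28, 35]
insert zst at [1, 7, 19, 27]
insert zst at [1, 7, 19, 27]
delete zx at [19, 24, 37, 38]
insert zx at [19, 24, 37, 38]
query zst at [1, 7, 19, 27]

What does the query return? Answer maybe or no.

Step 1: insert zst at [1, 7, 19, 27] -> counters=[0,1,0,0,0,0,0,1,0,0,0,0,0,0,0,0,0,0,0,1,0,0,0,0,0,0,0,1,0,0,0,0,0,0,0,0,0,0,0]
Step 2: insert zx at [19, 24, 37, 38] -> counters=[0,1,0,0,0,0,0,1,0,0,0,0,0,0,0,0,0,0,0,2,0,0,0,0,1,0,0,1,0,0,0,0,0,0,0,0,0,1,1]
Step 3: insert x at [10, 25, 28, 35] -> counters=[0,1,0,0,0,0,0,1,0,0,1,0,0,0,0,0,0,0,0,2,0,0,0,0,1,1,0,1,1,0,0,0,0,0,0,1,0,1,1]
Step 4: insert x at [10, 25, 28, 35] -> counters=[0,1,0,0,0,0,0,1,0,0,2,0,0,0,0,0,0,0,0,2,0,0,0,0,1,2,0,1,2,0,0,0,0,0,0,2,0,1,1]
Step 5: delete x at [10, 25, 28, 35] -> counters=[0,1,0,0,0,0,0,1,0,0,1,0,0,0,0,0,0,0,0,2,0,0,0,0,1,1,0,1,1,0,0,0,0,0,0,1,0,1,1]
Step 6: insert x at [10, 25, 28, 35] -> counters=[0,1,0,0,0,0,0,1,0,0,2,0,0,0,0,0,0,0,0,2,0,0,0,0,1,2,0,1,2,0,0,0,0,0,0,2,0,1,1]
Step 7: insert zx at [19, 24, 37, 38] -> counters=[0,1,0,0,0,0,0,1,0,0,2,0,0,0,0,0,0,0,0,3,0,0,0,0,2,2,0,1,2,0,0,0,0,0,0,2,0,2,2]
Step 8: insert zst at [1, 7, 19, 27] -> counters=[0,2,0,0,0,0,0,2,0,0,2,0,0,0,0,0,0,0,0,4,0,0,0,0,2,2,0,2,2,0,0,0,0,0,0,2,0,2,2]
Step 9: insert x at [10, 25, 28, 35] -> counters=[0,2,0,0,0,0,0,2,0,0,3,0,0,0,0,0,0,0,0,4,0,0,0,0,2,3,0,2,3,0,0,0,0,0,0,3,0,2,2]
Step 10: delete x at [10, 25, 28, 35] -> counters=[0,2,0,0,0,0,0,2,0,0,2,0,0,0,0,0,0,0,0,4,0,0,0,0,2,2,0,2,2,0,0,0,0,0,0,2,0,2,2]
Step 11: insert zst at [1, 7, 19, 27] -> counters=[0,3,0,0,0,0,0,3,0,0,2,0,0,0,0,0,0,0,0,5,0,0,0,0,2,2,0,3,2,0,0,0,0,0,0,2,0,2,2]
Step 12: insert zst at [1, 7, 19, 27] -> counters=[0,4,0,0,0,0,0,4,0,0,2,0,0,0,0,0,0,0,0,6,0,0,0,0,2,2,0,4,2,0,0,0,0,0,0,2,0,2,2]
Step 13: delete zx at [19, 24, 37, 38] -> counters=[0,4,0,0,0,0,0,4,0,0,2,0,0,0,0,0,0,0,0,5,0,0,0,0,1,2,0,4,2,0,0,0,0,0,0,2,0,1,1]
Step 14: insert zx at [19, 24, 37, 38] -> counters=[0,4,0,0,0,0,0,4,0,0,2,0,0,0,0,0,0,0,0,6,0,0,0,0,2,2,0,4,2,0,0,0,0,0,0,2,0,2,2]
Query zst: check counters[1]=4 counters[7]=4 counters[19]=6 counters[27]=4 -> maybe

Answer: maybe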